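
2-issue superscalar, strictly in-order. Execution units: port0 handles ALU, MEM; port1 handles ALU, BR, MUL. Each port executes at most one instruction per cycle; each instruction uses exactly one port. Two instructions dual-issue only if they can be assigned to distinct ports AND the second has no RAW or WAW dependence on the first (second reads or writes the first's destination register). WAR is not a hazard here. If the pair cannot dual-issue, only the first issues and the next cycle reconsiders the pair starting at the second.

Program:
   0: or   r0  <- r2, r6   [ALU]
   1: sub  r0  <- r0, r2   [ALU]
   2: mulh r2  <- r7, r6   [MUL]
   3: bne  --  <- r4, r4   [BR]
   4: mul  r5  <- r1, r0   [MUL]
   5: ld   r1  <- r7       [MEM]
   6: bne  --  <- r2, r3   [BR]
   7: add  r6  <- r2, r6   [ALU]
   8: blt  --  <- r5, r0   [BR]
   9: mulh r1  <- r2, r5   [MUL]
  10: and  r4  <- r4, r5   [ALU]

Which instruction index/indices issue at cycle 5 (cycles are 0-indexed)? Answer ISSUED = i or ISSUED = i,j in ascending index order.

c0: i0 or  RAW+WAW r0
c1: i1/i2 sub+mulh  2-wide
c2: i3 bne  no-port BR/MUL
c3: i4/i5 mul+ld  2-wide
c4: i6/i7 bne+add  2-wide
c5: i8 blt  no-port BR/MUL
c6: i9/i10 mulh+and  2-wide

ISSUED = 8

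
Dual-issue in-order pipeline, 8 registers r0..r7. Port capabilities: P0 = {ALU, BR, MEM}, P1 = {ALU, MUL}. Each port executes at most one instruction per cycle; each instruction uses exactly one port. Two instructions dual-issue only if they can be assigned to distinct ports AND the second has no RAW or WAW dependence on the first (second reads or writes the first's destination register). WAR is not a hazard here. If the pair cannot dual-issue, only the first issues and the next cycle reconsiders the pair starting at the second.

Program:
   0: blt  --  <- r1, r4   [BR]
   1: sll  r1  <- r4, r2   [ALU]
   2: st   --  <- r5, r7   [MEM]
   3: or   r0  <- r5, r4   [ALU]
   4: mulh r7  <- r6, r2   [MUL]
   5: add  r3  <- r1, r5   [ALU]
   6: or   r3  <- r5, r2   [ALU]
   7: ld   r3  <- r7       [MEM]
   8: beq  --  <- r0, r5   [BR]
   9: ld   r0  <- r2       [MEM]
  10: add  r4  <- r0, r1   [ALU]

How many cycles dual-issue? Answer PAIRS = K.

PAIRS = 3

0. blt.BR;sll.ALU @i0+i1  | dual
1. st.MEM;or.ALU @i2+i3  | dual
2. mulh.MUL;add.ALU @i4+i5  | dual
3. or.ALU @i6  | WAW r3
4. ld.MEM @i7  | no-port MEM/BR
5. beq.BR @i8  | no-port BR/MEM
6. ld.MEM @i9  | RAW r0
7. add.ALU @i10  | tail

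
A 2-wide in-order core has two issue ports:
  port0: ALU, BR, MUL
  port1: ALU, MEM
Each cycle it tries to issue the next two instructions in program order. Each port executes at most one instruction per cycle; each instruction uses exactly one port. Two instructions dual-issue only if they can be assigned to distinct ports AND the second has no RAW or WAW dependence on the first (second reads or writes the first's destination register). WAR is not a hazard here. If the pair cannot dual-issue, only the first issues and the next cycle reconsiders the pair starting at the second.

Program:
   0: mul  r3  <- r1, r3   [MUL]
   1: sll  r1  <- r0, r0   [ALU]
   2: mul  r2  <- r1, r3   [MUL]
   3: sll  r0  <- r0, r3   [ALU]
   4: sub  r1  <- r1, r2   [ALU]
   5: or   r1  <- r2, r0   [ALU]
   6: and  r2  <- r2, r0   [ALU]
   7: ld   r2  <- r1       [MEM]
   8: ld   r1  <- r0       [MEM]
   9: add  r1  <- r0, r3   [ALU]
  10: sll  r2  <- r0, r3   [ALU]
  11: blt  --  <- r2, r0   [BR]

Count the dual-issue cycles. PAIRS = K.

PAIRS = 4

  cy0 -> i0&i1 (mul.MUL/sll.ALU) dual
  cy1 -> i2&i3 (mul.MUL/sll.ALU) dual
  cy2 -> i4 (sub.ALU) WAW r1
  cy3 -> i5&i6 (or.ALU/and.ALU) dual
  cy4 -> i7 (ld.MEM) no-port MEM/MEM
  cy5 -> i8 (ld.MEM) WAW r1
  cy6 -> i9&i10 (add.ALU/sll.ALU) dual
  cy7 -> i11 (blt.BR) tail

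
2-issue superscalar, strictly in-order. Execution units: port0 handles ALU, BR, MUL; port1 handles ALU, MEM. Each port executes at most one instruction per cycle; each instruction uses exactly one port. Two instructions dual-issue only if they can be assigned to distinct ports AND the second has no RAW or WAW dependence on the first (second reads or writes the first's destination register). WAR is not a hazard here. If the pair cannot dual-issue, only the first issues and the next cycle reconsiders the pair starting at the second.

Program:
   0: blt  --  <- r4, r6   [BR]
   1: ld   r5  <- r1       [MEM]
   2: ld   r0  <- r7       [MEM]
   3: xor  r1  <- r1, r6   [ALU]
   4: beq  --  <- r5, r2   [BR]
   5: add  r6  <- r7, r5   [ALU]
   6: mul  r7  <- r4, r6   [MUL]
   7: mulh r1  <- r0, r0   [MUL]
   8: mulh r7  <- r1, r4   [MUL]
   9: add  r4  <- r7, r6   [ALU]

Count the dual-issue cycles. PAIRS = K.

PAIRS = 3

#0 head=0: blt.BR+ld.MEM i0,i1 2-wide
#1 head=2: ld.MEM+xor.ALU i2,i3 2-wide
#2 head=4: beq.BR+add.ALU i4,i5 2-wide
#3 head=6: mul.MUL i6 no-port MUL/MUL
#4 head=7: mulh.MUL i7 no-port MUL/MUL
#5 head=8: mulh.MUL i8 RAW r7
#6 head=9: add.ALU i9 tail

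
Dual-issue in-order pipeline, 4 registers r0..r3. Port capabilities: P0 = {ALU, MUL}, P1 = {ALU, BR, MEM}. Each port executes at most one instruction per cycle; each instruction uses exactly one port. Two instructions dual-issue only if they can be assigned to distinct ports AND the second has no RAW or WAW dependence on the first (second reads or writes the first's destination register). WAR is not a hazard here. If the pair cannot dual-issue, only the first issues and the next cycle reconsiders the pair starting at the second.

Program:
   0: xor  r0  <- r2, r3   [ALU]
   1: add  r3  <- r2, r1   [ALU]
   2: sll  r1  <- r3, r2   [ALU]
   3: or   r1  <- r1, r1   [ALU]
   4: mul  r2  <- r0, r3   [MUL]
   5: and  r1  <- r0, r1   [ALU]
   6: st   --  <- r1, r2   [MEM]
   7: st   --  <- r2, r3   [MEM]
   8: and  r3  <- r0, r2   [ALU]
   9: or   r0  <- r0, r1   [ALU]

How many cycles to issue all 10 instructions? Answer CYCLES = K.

t=0 i0/i1:xor.ALU+add.ALU ; 2-wide
t=1 i2:sll.ALU ; RAW+WAW r1
t=2 i3/i4:or.ALU+mul.MUL ; 2-wide
t=3 i5:and.ALU ; RAW r1
t=4 i6:st.MEM ; no-port MEM/MEM
t=5 i7/i8:st.MEM+and.ALU ; 2-wide
t=6 i9:or.ALU ; tail

CYCLES = 7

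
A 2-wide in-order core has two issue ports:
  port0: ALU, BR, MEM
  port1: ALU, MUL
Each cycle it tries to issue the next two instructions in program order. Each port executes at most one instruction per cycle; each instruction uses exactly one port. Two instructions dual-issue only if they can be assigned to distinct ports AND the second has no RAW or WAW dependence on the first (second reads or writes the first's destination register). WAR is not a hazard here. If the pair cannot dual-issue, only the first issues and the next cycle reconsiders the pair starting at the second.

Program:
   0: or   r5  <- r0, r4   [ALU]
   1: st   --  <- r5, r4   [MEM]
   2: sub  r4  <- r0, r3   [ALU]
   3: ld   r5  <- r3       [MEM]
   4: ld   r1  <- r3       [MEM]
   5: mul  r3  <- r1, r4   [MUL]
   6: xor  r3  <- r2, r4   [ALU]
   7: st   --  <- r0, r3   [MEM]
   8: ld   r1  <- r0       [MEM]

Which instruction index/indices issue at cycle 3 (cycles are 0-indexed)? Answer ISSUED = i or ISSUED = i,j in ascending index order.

c0: i0 or.ALU  RAW r5
c1: i1/i2 st.MEM;sub.ALU  dual
c2: i3 ld.MEM  no-port MEM/MEM
c3: i4 ld.MEM  RAW r1
c4: i5 mul.MUL  WAW r3
c5: i6 xor.ALU  RAW r3
c6: i7 st.MEM  no-port MEM/MEM
c7: i8 ld.MEM  tail

ISSUED = 4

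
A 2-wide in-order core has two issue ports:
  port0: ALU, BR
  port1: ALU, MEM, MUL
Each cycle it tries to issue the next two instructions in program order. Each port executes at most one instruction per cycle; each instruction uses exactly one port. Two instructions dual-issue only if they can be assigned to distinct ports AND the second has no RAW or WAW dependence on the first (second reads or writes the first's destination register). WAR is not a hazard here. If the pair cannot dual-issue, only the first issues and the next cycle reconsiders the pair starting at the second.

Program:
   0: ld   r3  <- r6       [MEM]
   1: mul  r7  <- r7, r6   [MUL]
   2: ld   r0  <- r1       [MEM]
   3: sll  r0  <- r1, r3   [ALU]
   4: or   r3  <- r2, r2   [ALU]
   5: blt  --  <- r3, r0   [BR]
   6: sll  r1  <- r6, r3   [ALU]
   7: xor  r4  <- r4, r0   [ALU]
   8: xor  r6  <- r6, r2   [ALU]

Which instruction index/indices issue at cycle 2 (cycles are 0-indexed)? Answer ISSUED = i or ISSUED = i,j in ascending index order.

  cy0 -> i0 (ld.MEM) no-port MEM/MUL
  cy1 -> i1 (mul.MUL) no-port MUL/MEM
  cy2 -> i2 (ld.MEM) WAW r0
  cy3 -> i3+i4 (sll.ALU;or.ALU) 2-wide
  cy4 -> i5+i6 (blt.BR;sll.ALU) 2-wide
  cy5 -> i7+i8 (xor.ALU;xor.ALU) 2-wide

ISSUED = 2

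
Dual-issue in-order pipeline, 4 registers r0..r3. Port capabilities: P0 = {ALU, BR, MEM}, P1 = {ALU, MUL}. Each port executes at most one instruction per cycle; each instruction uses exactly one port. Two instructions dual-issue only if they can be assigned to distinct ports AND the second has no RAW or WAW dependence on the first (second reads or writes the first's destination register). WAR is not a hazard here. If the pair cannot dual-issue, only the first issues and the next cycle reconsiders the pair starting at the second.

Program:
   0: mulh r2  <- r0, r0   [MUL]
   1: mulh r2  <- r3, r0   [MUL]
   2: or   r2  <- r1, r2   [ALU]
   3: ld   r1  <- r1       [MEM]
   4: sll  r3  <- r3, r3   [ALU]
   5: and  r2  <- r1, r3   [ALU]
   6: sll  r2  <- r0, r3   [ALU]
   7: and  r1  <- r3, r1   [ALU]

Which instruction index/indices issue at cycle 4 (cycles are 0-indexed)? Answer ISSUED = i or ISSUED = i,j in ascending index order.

c0: i0 mulh  no-port MUL/MUL
c1: i1 mulh  RAW+WAW r2
c2: i2/i3 or+ld  dual
c3: i4 sll  RAW r3
c4: i5 and  WAW r2
c5: i6/i7 sll+and  dual

ISSUED = 5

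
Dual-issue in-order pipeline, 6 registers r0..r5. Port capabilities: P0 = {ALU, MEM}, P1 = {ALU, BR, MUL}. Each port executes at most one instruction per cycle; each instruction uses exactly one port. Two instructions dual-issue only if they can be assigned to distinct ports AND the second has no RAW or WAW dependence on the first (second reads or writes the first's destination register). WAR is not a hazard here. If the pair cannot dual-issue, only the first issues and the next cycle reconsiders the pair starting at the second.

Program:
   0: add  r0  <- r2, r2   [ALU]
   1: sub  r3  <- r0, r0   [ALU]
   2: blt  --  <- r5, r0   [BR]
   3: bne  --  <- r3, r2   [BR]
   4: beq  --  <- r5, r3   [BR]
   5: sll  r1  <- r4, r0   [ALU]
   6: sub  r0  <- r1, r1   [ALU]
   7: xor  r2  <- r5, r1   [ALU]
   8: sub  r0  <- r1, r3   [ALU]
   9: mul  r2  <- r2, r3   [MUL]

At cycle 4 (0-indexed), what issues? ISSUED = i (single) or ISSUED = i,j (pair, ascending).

0. add @i0  | RAW r0
1. sub blt @i1+i2  | pair
2. bne @i3  | no-port BR/BR
3. beq sll @i4+i5  | pair
4. sub xor @i6+i7  | pair
5. sub mul @i8+i9  | pair

ISSUED = 6,7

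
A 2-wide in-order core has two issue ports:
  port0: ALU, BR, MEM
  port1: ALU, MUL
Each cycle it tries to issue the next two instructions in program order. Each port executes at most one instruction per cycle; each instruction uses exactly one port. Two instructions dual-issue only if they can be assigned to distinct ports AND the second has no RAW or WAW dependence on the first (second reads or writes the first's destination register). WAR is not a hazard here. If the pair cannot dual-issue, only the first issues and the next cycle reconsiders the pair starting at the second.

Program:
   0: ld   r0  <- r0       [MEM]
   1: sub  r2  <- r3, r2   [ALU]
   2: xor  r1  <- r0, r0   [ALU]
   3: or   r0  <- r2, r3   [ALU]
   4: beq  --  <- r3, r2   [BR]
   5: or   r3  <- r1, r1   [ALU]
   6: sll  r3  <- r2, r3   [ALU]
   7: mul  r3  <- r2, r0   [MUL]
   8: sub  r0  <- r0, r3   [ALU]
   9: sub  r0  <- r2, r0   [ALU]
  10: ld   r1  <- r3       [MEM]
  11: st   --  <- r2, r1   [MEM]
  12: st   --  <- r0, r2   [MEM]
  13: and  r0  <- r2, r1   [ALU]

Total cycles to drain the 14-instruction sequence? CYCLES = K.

#0 head=0: ld sub i0&i1 pair
#1 head=2: xor or i2&i3 pair
#2 head=4: beq or i4&i5 pair
#3 head=6: sll i6 WAW r3
#4 head=7: mul i7 RAW r3
#5 head=8: sub i8 RAW+WAW r0
#6 head=9: sub ld i9&i10 pair
#7 head=11: st i11 no-port MEM/MEM
#8 head=12: st and i12&i13 pair

CYCLES = 9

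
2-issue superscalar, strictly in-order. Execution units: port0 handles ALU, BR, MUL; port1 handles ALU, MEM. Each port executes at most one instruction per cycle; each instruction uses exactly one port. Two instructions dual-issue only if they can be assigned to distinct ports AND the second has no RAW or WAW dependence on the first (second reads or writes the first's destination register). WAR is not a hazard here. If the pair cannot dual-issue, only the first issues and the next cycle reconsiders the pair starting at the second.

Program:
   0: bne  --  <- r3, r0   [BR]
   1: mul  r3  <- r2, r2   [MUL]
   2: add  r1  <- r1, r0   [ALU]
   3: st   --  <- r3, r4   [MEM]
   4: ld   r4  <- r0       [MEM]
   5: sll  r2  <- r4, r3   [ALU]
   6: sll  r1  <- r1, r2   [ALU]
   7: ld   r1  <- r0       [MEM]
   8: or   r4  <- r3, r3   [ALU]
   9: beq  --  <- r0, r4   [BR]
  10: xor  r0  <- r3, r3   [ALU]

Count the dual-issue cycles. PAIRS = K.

PAIRS = 3

[0] i0  bne  -- no-port BR/MUL
[1] i1,i2  mul;add  -- 2-wide
[2] i3  st  -- no-port MEM/MEM
[3] i4  ld  -- RAW r4
[4] i5  sll  -- RAW r2
[5] i6  sll  -- WAW r1
[6] i7,i8  ld;or  -- 2-wide
[7] i9,i10  beq;xor  -- 2-wide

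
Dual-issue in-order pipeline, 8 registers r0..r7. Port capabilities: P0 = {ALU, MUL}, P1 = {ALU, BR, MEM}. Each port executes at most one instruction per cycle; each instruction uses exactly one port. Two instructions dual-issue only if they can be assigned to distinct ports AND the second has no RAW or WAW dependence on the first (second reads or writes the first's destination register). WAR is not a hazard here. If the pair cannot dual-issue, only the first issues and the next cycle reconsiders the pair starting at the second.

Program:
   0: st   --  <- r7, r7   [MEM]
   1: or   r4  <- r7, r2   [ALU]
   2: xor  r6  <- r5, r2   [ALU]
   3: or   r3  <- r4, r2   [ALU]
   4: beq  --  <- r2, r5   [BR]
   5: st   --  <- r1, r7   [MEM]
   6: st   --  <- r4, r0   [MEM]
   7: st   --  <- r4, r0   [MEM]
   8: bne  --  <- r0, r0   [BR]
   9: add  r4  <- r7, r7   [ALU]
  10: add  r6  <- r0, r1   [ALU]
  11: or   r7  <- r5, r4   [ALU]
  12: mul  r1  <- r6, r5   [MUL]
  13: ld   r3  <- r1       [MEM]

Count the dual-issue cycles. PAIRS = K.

PAIRS = 4

t=0 i0+i1:st/or ; dual
t=1 i2+i3:xor/or ; dual
t=2 i4:beq ; no-port BR/MEM
t=3 i5:st ; no-port MEM/MEM
t=4 i6:st ; no-port MEM/MEM
t=5 i7:st ; no-port MEM/BR
t=6 i8+i9:bne/add ; dual
t=7 i10+i11:add/or ; dual
t=8 i12:mul ; RAW r1
t=9 i13:ld ; tail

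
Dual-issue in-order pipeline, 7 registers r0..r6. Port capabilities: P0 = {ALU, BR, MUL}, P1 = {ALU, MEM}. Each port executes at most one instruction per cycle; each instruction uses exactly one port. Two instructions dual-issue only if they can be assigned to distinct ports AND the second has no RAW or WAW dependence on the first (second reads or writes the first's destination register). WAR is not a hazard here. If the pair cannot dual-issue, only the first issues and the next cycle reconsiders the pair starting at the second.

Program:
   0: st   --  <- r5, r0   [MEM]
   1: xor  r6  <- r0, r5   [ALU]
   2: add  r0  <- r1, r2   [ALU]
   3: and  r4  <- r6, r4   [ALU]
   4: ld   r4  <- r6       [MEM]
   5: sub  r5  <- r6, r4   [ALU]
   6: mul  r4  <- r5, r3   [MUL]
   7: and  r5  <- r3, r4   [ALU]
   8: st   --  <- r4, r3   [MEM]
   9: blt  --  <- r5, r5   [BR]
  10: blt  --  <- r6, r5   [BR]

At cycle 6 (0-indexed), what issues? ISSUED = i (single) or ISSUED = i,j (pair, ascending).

ISSUED = 9

  cy0 -> i0,i1 (st+xor) 2-wide
  cy1 -> i2,i3 (add+and) 2-wide
  cy2 -> i4 (ld) RAW r4
  cy3 -> i5 (sub) RAW r5
  cy4 -> i6 (mul) RAW r4
  cy5 -> i7,i8 (and+st) 2-wide
  cy6 -> i9 (blt) no-port BR/BR
  cy7 -> i10 (blt) tail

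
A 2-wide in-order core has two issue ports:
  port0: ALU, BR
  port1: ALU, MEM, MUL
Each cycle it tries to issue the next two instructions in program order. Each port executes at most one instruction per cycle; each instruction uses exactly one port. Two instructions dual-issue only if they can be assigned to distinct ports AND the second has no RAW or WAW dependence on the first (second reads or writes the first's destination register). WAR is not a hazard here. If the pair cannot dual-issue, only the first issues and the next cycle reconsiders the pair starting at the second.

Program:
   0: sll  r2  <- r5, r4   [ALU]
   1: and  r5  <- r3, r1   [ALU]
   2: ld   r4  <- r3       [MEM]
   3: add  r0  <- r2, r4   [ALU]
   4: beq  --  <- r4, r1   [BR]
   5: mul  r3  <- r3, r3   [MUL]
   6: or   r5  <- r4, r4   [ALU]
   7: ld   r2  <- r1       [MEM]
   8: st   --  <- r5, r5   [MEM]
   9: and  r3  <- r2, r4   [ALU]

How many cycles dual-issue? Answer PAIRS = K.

t=0 i0&i1:sll/and ; pair
t=1 i2:ld ; RAW r4
t=2 i3&i4:add/beq ; pair
t=3 i5&i6:mul/or ; pair
t=4 i7:ld ; no-port MEM/MEM
t=5 i8&i9:st/and ; pair

PAIRS = 4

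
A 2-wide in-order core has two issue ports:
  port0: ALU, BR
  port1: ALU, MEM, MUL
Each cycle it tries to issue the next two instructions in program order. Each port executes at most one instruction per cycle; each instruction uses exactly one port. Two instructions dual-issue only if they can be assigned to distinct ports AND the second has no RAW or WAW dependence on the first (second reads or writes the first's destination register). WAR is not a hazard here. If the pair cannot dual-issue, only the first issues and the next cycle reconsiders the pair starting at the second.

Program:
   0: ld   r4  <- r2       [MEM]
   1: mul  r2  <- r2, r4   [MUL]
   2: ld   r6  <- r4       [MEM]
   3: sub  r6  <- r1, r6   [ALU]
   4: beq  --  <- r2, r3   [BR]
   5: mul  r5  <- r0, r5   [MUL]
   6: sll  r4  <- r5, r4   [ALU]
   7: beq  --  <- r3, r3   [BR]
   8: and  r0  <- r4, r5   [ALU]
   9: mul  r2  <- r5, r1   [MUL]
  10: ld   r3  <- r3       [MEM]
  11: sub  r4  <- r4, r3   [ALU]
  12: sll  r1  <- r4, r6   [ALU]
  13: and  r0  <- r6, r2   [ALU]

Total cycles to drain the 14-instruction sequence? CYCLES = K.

t=0 i0:ld.MEM ; no-port MEM/MUL
t=1 i1:mul.MUL ; no-port MUL/MEM
t=2 i2:ld.MEM ; RAW+WAW r6
t=3 i3+i4:sub.ALU beq.BR ; 2-wide
t=4 i5:mul.MUL ; RAW r5
t=5 i6+i7:sll.ALU beq.BR ; 2-wide
t=6 i8+i9:and.ALU mul.MUL ; 2-wide
t=7 i10:ld.MEM ; RAW r3
t=8 i11:sub.ALU ; RAW r4
t=9 i12+i13:sll.ALU and.ALU ; 2-wide

CYCLES = 10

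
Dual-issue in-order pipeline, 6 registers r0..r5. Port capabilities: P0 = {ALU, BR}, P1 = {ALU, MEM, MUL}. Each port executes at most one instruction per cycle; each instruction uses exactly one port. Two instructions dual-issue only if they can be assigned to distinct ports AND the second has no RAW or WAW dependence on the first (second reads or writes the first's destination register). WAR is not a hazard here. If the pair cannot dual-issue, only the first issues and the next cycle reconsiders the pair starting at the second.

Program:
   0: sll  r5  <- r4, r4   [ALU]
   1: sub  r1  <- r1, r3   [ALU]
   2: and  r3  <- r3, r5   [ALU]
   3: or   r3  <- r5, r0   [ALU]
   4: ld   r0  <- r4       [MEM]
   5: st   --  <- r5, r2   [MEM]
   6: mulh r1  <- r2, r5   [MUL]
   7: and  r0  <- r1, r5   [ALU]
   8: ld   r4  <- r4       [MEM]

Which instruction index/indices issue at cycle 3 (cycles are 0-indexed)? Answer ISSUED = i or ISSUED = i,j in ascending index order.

ISSUED = 5

0. sll/sub @i0&i1  | dual
1. and @i2  | WAW r3
2. or/ld @i3&i4  | dual
3. st @i5  | no-port MEM/MUL
4. mulh @i6  | RAW r1
5. and/ld @i7&i8  | dual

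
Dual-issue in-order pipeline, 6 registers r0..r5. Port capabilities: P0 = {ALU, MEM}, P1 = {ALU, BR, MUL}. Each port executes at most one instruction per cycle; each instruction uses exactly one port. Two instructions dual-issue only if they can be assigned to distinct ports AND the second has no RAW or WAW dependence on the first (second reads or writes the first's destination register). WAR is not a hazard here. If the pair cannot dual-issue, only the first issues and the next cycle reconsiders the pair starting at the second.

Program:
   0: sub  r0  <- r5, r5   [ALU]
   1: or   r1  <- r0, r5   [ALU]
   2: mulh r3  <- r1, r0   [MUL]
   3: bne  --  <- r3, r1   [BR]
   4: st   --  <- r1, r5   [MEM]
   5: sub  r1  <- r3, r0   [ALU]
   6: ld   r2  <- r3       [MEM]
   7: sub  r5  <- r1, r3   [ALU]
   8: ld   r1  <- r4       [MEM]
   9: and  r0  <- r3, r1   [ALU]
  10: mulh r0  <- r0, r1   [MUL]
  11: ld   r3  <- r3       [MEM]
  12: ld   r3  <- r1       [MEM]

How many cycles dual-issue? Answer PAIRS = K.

PAIRS = 4

  cy0 -> i0 (sub) RAW r0
  cy1 -> i1 (or) RAW r1
  cy2 -> i2 (mulh) no-port MUL/BR
  cy3 -> i3&i4 (bne+st) pair
  cy4 -> i5&i6 (sub+ld) pair
  cy5 -> i7&i8 (sub+ld) pair
  cy6 -> i9 (and) RAW+WAW r0
  cy7 -> i10&i11 (mulh+ld) pair
  cy8 -> i12 (ld) tail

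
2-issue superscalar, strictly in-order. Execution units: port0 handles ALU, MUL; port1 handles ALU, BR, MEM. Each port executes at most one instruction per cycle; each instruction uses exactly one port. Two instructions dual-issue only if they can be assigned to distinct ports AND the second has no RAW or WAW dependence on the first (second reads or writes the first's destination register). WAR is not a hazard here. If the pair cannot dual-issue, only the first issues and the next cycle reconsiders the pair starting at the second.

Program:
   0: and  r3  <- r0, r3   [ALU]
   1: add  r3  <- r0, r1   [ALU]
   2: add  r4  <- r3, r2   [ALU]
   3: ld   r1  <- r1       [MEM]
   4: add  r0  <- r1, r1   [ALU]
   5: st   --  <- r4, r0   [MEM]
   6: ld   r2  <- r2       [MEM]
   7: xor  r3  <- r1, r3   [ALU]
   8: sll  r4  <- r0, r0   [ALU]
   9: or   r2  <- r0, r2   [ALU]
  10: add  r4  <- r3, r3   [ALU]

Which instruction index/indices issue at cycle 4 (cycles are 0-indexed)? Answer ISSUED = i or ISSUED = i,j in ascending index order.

ISSUED = 5

#0 head=0: and i0 WAW r3
#1 head=1: add i1 RAW r3
#2 head=2: add ld i2/i3 pair
#3 head=4: add i4 RAW r0
#4 head=5: st i5 no-port MEM/MEM
#5 head=6: ld xor i6/i7 pair
#6 head=8: sll or i8/i9 pair
#7 head=10: add i10 tail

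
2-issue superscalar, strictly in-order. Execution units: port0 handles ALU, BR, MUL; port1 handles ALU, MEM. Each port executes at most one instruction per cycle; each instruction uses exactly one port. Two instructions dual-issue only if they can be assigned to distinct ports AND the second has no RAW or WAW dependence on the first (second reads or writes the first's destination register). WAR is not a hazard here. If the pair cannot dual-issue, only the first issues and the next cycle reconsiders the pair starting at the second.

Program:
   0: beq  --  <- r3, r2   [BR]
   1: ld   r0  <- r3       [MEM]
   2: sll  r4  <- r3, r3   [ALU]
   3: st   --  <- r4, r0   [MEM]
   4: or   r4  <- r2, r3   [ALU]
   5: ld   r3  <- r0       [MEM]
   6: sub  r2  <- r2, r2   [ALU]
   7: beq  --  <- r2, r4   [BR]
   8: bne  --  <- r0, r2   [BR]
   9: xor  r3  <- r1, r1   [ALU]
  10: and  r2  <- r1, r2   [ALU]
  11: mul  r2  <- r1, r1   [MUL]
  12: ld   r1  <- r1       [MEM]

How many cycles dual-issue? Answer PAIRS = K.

PAIRS = 5

t=0 i0&i1:beq+ld ; 2-wide
t=1 i2:sll ; RAW r4
t=2 i3&i4:st+or ; 2-wide
t=3 i5&i6:ld+sub ; 2-wide
t=4 i7:beq ; no-port BR/BR
t=5 i8&i9:bne+xor ; 2-wide
t=6 i10:and ; WAW r2
t=7 i11&i12:mul+ld ; 2-wide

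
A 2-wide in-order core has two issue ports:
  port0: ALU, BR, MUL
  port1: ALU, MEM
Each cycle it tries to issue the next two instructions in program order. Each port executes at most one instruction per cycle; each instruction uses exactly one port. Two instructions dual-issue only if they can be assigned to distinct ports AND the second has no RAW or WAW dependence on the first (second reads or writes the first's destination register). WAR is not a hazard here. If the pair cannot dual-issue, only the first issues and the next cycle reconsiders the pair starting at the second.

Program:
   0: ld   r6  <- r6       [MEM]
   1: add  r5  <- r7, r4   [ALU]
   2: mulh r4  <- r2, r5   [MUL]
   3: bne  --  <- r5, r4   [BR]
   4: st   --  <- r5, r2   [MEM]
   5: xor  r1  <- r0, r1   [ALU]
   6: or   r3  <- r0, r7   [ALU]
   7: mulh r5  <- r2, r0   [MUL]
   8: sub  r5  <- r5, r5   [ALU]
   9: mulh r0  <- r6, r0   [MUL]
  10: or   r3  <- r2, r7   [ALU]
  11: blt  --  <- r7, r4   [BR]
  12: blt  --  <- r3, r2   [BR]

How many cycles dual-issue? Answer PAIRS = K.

PAIRS = 5

[0] i0,i1  ld.MEM;add.ALU  -- pair
[1] i2  mulh.MUL  -- no-port MUL/BR
[2] i3,i4  bne.BR;st.MEM  -- pair
[3] i5,i6  xor.ALU;or.ALU  -- pair
[4] i7  mulh.MUL  -- RAW+WAW r5
[5] i8,i9  sub.ALU;mulh.MUL  -- pair
[6] i10,i11  or.ALU;blt.BR  -- pair
[7] i12  blt.BR  -- tail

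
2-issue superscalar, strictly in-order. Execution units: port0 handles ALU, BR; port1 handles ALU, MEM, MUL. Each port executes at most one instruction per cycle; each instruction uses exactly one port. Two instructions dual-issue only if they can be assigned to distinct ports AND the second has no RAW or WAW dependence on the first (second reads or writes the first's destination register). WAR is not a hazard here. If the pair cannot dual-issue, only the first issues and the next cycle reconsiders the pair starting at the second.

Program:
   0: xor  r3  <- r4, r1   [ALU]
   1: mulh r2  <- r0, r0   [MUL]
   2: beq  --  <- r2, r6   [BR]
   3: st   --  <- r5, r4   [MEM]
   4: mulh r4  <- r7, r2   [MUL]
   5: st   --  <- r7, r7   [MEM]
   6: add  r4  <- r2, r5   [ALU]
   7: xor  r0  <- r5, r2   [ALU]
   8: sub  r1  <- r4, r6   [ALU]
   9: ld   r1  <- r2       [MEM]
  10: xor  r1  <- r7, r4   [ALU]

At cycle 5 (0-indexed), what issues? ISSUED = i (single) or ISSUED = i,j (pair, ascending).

  cy0 -> i0+i1 (xor;mulh) dual
  cy1 -> i2+i3 (beq;st) dual
  cy2 -> i4 (mulh) no-port MUL/MEM
  cy3 -> i5+i6 (st;add) dual
  cy4 -> i7+i8 (xor;sub) dual
  cy5 -> i9 (ld) WAW r1
  cy6 -> i10 (xor) tail

ISSUED = 9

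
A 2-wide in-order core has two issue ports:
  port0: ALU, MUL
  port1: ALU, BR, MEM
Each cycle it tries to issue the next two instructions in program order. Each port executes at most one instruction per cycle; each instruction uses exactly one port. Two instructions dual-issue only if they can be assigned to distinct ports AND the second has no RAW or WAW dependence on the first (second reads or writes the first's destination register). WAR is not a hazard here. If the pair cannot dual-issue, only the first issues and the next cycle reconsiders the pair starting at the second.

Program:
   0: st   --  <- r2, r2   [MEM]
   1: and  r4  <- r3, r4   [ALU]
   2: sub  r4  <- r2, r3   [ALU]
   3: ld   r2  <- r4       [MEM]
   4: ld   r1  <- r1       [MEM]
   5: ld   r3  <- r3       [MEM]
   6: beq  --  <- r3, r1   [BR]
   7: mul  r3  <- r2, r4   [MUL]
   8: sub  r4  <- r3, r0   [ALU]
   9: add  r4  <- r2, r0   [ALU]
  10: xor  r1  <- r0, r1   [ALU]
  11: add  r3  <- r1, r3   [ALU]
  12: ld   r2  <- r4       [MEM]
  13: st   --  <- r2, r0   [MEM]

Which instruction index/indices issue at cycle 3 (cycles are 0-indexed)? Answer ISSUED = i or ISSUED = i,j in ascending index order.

c0: i0,i1 st and  pair
c1: i2 sub  RAW r4
c2: i3 ld  no-port MEM/MEM
c3: i4 ld  no-port MEM/MEM
c4: i5 ld  no-port MEM/BR
c5: i6,i7 beq mul  pair
c6: i8 sub  WAW r4
c7: i9,i10 add xor  pair
c8: i11,i12 add ld  pair
c9: i13 st  tail

ISSUED = 4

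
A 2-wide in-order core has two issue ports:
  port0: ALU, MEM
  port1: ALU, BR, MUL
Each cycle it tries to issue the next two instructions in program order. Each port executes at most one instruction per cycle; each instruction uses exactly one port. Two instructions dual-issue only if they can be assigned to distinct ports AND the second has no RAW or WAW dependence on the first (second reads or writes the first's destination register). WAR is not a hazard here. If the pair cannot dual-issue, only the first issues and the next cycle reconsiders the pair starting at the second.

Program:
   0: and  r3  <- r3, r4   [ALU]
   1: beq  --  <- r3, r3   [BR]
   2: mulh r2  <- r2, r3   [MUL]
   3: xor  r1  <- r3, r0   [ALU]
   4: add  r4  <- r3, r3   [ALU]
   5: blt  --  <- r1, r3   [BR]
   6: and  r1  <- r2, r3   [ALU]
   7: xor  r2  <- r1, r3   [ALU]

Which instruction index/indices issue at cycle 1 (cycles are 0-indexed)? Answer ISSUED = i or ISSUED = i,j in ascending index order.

ISSUED = 1

0. and.ALU @i0  | RAW r3
1. beq.BR @i1  | no-port BR/MUL
2. mulh.MUL+xor.ALU @i2,i3  | dual
3. add.ALU+blt.BR @i4,i5  | dual
4. and.ALU @i6  | RAW r1
5. xor.ALU @i7  | tail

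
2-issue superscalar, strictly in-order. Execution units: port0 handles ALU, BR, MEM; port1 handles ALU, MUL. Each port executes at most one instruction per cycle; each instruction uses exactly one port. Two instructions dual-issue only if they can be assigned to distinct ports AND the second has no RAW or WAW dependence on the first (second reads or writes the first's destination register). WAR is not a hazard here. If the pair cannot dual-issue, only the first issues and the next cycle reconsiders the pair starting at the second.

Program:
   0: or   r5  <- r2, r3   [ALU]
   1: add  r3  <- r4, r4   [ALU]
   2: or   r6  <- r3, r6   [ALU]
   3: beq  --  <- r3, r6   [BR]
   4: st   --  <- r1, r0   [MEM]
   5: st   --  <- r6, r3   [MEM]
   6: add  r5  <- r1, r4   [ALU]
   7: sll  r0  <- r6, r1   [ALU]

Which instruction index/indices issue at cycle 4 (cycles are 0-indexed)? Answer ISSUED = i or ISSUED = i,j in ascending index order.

ISSUED = 5,6

c0: i0,i1 or add  dual
c1: i2 or  RAW r6
c2: i3 beq  no-port BR/MEM
c3: i4 st  no-port MEM/MEM
c4: i5,i6 st add  dual
c5: i7 sll  tail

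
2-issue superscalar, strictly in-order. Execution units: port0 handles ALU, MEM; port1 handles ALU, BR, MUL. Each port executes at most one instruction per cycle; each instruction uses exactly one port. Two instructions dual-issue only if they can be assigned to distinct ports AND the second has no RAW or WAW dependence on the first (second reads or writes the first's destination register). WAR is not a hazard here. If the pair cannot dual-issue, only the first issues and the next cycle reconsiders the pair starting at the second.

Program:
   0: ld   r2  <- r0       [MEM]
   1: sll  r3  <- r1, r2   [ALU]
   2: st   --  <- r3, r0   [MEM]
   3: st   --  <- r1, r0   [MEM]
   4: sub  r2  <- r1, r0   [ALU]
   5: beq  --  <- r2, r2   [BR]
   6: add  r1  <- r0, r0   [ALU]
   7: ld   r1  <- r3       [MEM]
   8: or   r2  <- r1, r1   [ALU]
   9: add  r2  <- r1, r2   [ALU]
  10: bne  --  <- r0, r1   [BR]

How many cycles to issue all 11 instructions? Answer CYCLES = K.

CYCLES = 8

#0 head=0: ld.MEM i0 RAW r2
#1 head=1: sll.ALU i1 RAW r3
#2 head=2: st.MEM i2 no-port MEM/MEM
#3 head=3: st.MEM+sub.ALU i3&i4 dual
#4 head=5: beq.BR+add.ALU i5&i6 dual
#5 head=7: ld.MEM i7 RAW r1
#6 head=8: or.ALU i8 RAW+WAW r2
#7 head=9: add.ALU+bne.BR i9&i10 dual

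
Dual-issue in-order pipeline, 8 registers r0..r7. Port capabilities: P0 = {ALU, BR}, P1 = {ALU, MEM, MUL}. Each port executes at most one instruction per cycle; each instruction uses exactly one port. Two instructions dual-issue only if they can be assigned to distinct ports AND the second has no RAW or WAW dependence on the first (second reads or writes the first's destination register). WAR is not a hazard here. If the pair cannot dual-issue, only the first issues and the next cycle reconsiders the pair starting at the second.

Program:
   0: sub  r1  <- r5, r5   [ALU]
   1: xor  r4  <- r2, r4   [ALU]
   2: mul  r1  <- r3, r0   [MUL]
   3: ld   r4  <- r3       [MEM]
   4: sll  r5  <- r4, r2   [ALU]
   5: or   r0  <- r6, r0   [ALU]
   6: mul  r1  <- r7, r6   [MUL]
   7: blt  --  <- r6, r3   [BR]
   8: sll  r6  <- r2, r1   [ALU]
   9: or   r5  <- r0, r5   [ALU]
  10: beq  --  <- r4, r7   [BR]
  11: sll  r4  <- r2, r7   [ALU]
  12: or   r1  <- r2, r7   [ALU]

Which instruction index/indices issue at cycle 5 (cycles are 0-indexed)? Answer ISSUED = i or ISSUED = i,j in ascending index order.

ISSUED = 8,9

t=0 i0&i1:sub xor ; dual
t=1 i2:mul ; no-port MUL/MEM
t=2 i3:ld ; RAW r4
t=3 i4&i5:sll or ; dual
t=4 i6&i7:mul blt ; dual
t=5 i8&i9:sll or ; dual
t=6 i10&i11:beq sll ; dual
t=7 i12:or ; tail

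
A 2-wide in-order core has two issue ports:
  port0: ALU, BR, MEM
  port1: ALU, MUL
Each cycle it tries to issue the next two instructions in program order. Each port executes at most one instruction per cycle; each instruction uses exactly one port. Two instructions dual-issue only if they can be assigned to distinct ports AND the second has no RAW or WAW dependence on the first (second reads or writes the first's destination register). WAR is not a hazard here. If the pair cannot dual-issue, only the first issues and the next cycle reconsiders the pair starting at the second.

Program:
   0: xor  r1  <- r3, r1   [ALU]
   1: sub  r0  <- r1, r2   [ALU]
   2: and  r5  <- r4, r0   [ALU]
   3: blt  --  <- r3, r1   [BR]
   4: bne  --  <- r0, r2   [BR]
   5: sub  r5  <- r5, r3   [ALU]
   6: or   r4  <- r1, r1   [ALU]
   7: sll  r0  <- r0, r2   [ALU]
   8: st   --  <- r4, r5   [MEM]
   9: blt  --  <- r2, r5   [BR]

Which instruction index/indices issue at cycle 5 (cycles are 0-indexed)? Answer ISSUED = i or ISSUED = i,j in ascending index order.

  cy0 -> i0 (xor.ALU) RAW r1
  cy1 -> i1 (sub.ALU) RAW r0
  cy2 -> i2/i3 (and.ALU+blt.BR) dual
  cy3 -> i4/i5 (bne.BR+sub.ALU) dual
  cy4 -> i6/i7 (or.ALU+sll.ALU) dual
  cy5 -> i8 (st.MEM) no-port MEM/BR
  cy6 -> i9 (blt.BR) tail

ISSUED = 8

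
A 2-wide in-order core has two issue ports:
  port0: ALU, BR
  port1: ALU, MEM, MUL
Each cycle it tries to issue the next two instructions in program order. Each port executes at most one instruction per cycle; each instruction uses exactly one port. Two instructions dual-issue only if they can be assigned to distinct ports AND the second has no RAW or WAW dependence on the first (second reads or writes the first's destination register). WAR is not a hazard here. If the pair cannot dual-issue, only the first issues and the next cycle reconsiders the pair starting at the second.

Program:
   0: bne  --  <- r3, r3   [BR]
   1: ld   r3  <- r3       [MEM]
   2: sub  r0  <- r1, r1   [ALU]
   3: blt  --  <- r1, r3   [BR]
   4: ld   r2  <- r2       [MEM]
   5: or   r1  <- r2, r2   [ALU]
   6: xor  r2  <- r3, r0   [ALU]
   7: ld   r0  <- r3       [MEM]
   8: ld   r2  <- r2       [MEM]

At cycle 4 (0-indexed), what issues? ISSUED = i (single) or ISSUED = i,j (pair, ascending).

ISSUED = 7

  cy0 -> i0,i1 (bne+ld) 2-wide
  cy1 -> i2,i3 (sub+blt) 2-wide
  cy2 -> i4 (ld) RAW r2
  cy3 -> i5,i6 (or+xor) 2-wide
  cy4 -> i7 (ld) no-port MEM/MEM
  cy5 -> i8 (ld) tail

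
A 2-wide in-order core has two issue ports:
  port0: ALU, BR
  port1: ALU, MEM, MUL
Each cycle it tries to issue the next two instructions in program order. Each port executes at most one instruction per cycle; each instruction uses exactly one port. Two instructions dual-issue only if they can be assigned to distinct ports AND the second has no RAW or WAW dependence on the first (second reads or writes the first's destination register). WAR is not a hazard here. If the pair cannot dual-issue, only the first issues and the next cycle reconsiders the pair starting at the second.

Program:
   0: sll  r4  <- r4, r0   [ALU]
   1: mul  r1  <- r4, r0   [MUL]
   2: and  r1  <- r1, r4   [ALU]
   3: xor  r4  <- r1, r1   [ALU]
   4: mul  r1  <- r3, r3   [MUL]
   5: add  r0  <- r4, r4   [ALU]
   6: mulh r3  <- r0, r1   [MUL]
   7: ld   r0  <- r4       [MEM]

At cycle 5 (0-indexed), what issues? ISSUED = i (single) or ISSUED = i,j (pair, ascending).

c0: i0 sll.ALU  RAW r4
c1: i1 mul.MUL  RAW+WAW r1
c2: i2 and.ALU  RAW r1
c3: i3/i4 xor.ALU+mul.MUL  2-wide
c4: i5 add.ALU  RAW r0
c5: i6 mulh.MUL  no-port MUL/MEM
c6: i7 ld.MEM  tail

ISSUED = 6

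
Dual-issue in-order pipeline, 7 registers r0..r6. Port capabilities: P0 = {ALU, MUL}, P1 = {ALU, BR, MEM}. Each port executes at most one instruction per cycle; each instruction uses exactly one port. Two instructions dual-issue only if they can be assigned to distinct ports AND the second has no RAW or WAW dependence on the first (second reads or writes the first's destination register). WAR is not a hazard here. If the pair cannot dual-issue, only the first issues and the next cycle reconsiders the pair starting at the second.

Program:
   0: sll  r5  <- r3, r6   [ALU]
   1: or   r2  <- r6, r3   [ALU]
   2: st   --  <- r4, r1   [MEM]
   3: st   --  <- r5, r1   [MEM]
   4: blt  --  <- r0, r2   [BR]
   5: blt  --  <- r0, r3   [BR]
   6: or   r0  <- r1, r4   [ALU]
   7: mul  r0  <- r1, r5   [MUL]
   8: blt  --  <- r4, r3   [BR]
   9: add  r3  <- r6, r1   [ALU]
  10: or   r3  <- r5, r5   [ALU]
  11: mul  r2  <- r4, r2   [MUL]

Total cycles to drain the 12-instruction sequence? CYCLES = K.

  cy0 -> i0/i1 (sll.ALU;or.ALU) pair
  cy1 -> i2 (st.MEM) no-port MEM/MEM
  cy2 -> i3 (st.MEM) no-port MEM/BR
  cy3 -> i4 (blt.BR) no-port BR/BR
  cy4 -> i5/i6 (blt.BR;or.ALU) pair
  cy5 -> i7/i8 (mul.MUL;blt.BR) pair
  cy6 -> i9 (add.ALU) WAW r3
  cy7 -> i10/i11 (or.ALU;mul.MUL) pair

CYCLES = 8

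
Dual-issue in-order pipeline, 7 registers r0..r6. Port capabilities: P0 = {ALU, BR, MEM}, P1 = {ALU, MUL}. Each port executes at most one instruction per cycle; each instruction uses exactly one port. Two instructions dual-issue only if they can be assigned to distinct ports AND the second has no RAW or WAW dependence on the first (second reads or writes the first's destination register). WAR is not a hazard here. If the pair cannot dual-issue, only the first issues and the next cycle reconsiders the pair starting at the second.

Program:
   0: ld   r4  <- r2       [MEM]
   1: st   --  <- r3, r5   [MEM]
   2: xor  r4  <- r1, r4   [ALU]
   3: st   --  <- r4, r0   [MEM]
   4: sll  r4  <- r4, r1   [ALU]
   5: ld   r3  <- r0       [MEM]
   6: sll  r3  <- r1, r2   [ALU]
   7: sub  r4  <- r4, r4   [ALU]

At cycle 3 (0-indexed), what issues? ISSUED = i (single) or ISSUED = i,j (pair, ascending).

0. ld.MEM @i0  | no-port MEM/MEM
1. st.MEM;xor.ALU @i1/i2  | dual
2. st.MEM;sll.ALU @i3/i4  | dual
3. ld.MEM @i5  | WAW r3
4. sll.ALU;sub.ALU @i6/i7  | dual

ISSUED = 5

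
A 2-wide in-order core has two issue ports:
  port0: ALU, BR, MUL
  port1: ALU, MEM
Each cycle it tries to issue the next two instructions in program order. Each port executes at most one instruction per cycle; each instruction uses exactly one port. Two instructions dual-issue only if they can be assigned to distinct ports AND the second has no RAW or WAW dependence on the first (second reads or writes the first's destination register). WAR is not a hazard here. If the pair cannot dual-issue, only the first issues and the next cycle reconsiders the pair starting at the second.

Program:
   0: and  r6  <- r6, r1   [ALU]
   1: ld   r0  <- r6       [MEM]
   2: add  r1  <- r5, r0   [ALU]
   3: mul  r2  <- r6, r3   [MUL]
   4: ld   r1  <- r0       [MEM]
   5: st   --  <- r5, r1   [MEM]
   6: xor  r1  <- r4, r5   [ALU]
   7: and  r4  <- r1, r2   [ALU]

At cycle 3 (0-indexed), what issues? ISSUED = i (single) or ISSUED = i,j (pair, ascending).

#0 head=0: and i0 RAW r6
#1 head=1: ld i1 RAW r0
#2 head=2: add;mul i2&i3 dual
#3 head=4: ld i4 no-port MEM/MEM
#4 head=5: st;xor i5&i6 dual
#5 head=7: and i7 tail

ISSUED = 4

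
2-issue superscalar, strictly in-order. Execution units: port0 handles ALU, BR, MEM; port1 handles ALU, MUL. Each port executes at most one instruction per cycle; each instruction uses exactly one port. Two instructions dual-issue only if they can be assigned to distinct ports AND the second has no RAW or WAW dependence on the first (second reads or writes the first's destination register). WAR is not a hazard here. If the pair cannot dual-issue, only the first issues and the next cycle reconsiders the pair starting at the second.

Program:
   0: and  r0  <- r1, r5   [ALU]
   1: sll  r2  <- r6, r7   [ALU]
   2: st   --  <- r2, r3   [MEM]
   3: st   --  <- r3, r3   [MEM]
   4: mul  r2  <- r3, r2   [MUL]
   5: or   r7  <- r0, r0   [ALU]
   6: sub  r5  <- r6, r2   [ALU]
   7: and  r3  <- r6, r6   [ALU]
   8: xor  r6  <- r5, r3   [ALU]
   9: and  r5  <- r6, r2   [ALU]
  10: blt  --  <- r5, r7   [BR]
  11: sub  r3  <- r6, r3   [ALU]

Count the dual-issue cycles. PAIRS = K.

c0: i0+i1 and.ALU/sll.ALU  pair
c1: i2 st.MEM  no-port MEM/MEM
c2: i3+i4 st.MEM/mul.MUL  pair
c3: i5+i6 or.ALU/sub.ALU  pair
c4: i7 and.ALU  RAW r3
c5: i8 xor.ALU  RAW r6
c6: i9 and.ALU  RAW r5
c7: i10+i11 blt.BR/sub.ALU  pair

PAIRS = 4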